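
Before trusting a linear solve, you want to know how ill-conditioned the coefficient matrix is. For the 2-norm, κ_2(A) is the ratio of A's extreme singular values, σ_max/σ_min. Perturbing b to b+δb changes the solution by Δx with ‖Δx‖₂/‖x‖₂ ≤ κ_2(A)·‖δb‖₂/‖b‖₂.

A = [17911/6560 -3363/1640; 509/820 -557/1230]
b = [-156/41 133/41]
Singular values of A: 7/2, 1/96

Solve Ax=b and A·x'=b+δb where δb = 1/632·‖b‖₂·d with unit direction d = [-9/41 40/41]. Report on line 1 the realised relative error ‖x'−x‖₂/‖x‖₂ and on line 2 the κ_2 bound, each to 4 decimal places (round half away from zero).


largest singular value 7/2, smallest 1/96
κ_2(A) = (7/2) / (1/96) = 336.0000
perturbation bound = 336.0000·1/632 = 0.5316
solve Ax = b  →  x = [229.7143 307.7143]
2-norm of b is 5.0000; of x, 384.0010
re-solving with b+δb shifts x by Δx of norm 0.7595
relative error = 0.0020
realised/bound (from unrounded values) ≈ 0.0037

0.0020
0.5316


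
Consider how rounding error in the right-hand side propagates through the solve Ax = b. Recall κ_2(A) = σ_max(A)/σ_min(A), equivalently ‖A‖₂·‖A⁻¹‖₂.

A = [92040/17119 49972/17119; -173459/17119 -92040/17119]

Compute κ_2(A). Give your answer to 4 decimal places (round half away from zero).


251.7500

form AᵀA = [2268199193/17238833 1209681720/17238833; 1209681720/17238833 645209552/17238833] with trace 171376985/1014049 and determinant 456976/1014049
char-poly roots: 169 and 2704/1014049
so κ_2 = √(169 / (2704/1014049)) = 251.7500


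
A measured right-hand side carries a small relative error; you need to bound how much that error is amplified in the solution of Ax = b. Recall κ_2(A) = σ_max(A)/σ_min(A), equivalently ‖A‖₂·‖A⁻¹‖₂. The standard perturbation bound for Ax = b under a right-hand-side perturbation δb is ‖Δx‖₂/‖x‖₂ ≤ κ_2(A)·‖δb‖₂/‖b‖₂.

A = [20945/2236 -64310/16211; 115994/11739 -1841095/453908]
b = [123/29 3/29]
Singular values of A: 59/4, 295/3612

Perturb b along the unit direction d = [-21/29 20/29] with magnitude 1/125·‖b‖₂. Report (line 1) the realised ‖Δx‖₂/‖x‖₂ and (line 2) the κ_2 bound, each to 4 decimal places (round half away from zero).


0.0113
1.4448

largest singular value 59/4, smallest 295/3612
κ = σ_max/σ_min = (59/4)/(295/3612) = 180.6000
bound on ‖Δx‖/‖x‖: κ·ε = 180.6000·1/125 = 1.4448
solve Ax = b  →  x = [-13.9400 -33.9849]
‖b‖₂ = 4.2426 and ‖x‖₂ = 36.7328
Δx = A⁻¹·δb where δb = 1/125·4.2426·d; ‖Δx‖ = 0.4156
dividing the unrounded norms, ‖Δx‖/‖x‖ = 0.0113
so the bound overstates the realised error by a factor of ≈ 127.7054 (computed from the unrounded values)


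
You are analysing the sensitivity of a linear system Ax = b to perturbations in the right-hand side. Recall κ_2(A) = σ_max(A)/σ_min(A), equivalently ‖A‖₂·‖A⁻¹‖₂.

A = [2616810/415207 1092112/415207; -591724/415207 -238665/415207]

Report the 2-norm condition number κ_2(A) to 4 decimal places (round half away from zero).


form AᵀA = [4281874996/102556129 1784100780/102556129; 1784100780/102556129 743408449/102556129] with trace 29735405/606841 and determinant 9604/606841
λ_max, λ_min = (29735405/606841 ± √884170998110169/368255999281)/2 = 49, 196/606841
so κ_2 = √(49 / (196/606841)) = 389.5000

389.5000


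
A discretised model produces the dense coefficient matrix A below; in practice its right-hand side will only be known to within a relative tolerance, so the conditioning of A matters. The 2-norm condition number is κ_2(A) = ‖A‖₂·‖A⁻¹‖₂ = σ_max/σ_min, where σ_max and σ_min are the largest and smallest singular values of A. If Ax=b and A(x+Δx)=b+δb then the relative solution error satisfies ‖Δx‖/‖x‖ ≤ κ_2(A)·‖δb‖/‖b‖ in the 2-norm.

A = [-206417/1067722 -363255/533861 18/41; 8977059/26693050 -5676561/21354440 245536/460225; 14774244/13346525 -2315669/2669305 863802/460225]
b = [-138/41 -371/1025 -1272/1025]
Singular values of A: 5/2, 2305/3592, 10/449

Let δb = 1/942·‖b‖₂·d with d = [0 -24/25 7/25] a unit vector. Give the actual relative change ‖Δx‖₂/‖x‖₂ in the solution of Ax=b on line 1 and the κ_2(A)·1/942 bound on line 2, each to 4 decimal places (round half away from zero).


0.0362
0.1192

largest singular value 5/2, smallest 10/449
condition number: (5/2) ÷ (10/449) = 112.2500
bound on ‖Δx‖/‖x‖: κ·ε = 112.2500·1/942 = 0.1192
solve Ax = b  →  x = [2.8766 3.7164 -0.6400]
‖b‖ = 3.6056, ‖x‖ = 4.7430
re-solving with b+δb shifts x by Δx of norm 0.1719
realised ‖Δx‖/‖x‖ = 0.0362
so the bound overstates the realised error by a factor of ≈ 3.2887 (computed from the unrounded values)


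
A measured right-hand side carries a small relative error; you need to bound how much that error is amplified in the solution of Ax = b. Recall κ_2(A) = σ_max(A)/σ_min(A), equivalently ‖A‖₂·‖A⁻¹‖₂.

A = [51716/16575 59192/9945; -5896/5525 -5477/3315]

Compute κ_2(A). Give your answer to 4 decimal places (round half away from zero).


M = AᵀA = [281168/25857 1577320/77571; 1577320/77571 8879225/232713]. tr(M)=671161/13689, det(M)=19600/13689
char-poly roots: 49 and 400/13689
so κ_2 = √(49 / (400/13689)) = 40.9500

40.9500


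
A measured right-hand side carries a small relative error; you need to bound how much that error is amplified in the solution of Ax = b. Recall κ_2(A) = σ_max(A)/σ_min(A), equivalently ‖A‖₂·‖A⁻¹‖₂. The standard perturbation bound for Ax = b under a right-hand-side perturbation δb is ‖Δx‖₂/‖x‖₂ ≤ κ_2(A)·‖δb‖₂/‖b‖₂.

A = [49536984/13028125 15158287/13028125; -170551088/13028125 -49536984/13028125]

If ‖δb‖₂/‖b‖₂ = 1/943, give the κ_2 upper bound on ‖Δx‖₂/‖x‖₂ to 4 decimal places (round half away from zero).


0.2763

M = AᵀA = [10093307648576/54314253125 2943834348168/54314253125; 2943834348168/54314253125 858779663549/54314253125]. tr(M)=87616698497/434514025, det(M)=6505390336/10862850625
solving λ² − 87616698497/434514025·λ + 6505390336/10862850625 = 0 gives λ = 5041/25, 1290496/434514025
so κ_2 = √((5041/25) / (1290496/434514025)) = 260.5625
bound on ‖Δx‖/‖x‖: κ·ε = 260.5625·1/943 = 0.2763


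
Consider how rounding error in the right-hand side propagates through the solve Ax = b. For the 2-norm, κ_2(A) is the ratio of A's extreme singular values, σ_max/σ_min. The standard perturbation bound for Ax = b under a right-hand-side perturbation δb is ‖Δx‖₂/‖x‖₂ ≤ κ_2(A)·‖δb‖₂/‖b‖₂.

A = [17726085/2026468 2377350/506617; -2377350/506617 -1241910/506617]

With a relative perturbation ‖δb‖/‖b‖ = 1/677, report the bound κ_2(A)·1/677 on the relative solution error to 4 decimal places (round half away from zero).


M = AᵀA = [1400148020025/14209593616 93340704375/1776199202; 93340704375/1776199202 24893195400/888099601]. tr(M)=6222972825/49168144, det(M)=4100625/12292036
eigenvalues of AᵀA: λ = (tr ± √(tr²−4·det))/2 = 2025/16, 8100/3073009
σ_max=√(2025/16)=(45/4), σ_min=√(8100/3073009)=(90/1753) → κ = 219.1250
κ_2(A)·‖δb‖/‖b‖ = 0.3237

0.3237


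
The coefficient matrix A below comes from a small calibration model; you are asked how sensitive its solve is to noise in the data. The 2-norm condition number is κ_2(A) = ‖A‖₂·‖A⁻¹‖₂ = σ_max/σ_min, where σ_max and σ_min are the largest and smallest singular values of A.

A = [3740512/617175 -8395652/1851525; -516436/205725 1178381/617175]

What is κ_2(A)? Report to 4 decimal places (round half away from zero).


356.0625

AᵀA = [96992812432/2253875625 -218231138372/6761626875; -218231138372/6761626875 491030819737/20284880625]; tr = 10911729053/162279045, det = 723394816/20284880625
λ_max, λ_min = (10911729053/162279045 ± √2976551859696188175649/658362211152800625)/2 = 1681/25, 430336/811395225
so κ_2 = √((1681/25) / (430336/811395225)) = 356.0625


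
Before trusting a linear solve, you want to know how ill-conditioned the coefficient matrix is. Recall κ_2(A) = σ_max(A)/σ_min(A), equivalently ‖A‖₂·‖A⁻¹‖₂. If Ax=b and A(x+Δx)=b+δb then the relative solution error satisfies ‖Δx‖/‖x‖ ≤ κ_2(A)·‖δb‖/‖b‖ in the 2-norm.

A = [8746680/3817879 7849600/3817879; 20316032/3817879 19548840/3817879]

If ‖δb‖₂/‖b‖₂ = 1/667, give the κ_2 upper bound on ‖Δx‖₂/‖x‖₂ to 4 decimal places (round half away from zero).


M = AᵀA = [2894944184896/86249704489 2756288747520/86249704489; 2756288747520/86249704489 2625877902400/86249704489]. tr(M)=6564592256/102556129, det(M)=64000000/102556129
λ_max, λ_min = (6564592256/102556129 ± √43067617118511169536/10517759595464641)/2 = 64, 1000000/102556129
σ_max=√64=8, σ_min=√(1000000/102556129)=(1000/10127) → κ = 81.0160
worst-case relative error ≤ 81.0160 × 1/667 = 0.1215

0.1215


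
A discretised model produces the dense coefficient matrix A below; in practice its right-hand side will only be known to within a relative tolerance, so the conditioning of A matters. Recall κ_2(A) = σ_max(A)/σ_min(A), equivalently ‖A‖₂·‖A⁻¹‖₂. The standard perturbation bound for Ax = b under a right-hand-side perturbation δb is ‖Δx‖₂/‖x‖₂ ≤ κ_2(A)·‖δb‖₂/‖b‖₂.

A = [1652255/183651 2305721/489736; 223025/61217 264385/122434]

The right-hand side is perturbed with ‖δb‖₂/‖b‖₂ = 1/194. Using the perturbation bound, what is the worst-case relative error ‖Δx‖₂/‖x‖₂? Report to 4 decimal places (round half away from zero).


form AᵀA = [18802413850/199572129 26729068795/532192344; 26729068795/532192344 38075385689/1419179584] with trace 5349595009/44195904 and determinant 228765625/44195904
λ_max, λ_min = (5349595009/44195904 ± √28577724745913710081/1953277930377216)/2 = 121, 1890625/44195904
σ_max=√121=11, σ_min=√(1890625/44195904)=(1375/6648) → κ = 53.1840
worst-case relative error ≤ 53.1840 × 1/194 = 0.2741

0.2741


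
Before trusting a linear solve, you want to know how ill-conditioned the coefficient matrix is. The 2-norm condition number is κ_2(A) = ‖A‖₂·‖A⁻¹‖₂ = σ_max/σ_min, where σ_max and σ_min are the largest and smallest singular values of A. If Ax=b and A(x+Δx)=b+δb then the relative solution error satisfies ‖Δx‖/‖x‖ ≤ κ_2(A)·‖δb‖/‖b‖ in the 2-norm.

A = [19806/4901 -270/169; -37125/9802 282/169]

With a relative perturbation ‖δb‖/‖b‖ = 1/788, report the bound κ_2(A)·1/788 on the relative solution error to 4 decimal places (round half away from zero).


M = AᵀA = [3504609/114244 -364905/28561; -364905/28561 152424/28561]. tr(M)=24345/676, det(M)=81/169
solving λ² − 24345/676·λ + 81/169 = 0 gives λ = 36, 9/676
so κ_2 = √(36 / (9/676)) = 52.0000
perturbation bound = 52.0000·1/788 = 0.0660

0.0660


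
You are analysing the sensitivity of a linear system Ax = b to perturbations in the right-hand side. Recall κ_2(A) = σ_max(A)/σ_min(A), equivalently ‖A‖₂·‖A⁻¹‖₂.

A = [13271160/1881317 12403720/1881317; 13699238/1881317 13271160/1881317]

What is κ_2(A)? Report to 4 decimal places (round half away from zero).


111.8500

form AᵀA = [432571711684/4208506129 411910264080/4208506129; 411910264080/4208506129 392361424000/4208506129] with trace 980895524/5004169 and determinant 15366400/5004169
λ_max, λ_min = (980895524/5004169 ± √961848444753148176/25041707380561)/2 = 196, 78400/5004169
σ_max=√196=14, σ_min=√(78400/5004169)=(280/2237) → κ = 111.8500


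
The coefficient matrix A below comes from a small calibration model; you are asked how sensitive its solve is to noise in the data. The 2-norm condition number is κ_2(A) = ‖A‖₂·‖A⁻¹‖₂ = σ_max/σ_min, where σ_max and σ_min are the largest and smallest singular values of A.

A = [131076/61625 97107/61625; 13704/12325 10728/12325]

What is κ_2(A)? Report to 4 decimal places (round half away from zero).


M = AᵀA = [75695184/13140625 56760588/13140625; 56760588/13140625 42584841/13140625]. tr(M)=4731201/525625, det(M)=5184/525625
λ_max, λ_min = (4731201/525625 ± √22373363542401/276281640625)/2 = 9, 576/525625
so κ_2 = √(9 / (576/525625)) = 90.6250

90.6250


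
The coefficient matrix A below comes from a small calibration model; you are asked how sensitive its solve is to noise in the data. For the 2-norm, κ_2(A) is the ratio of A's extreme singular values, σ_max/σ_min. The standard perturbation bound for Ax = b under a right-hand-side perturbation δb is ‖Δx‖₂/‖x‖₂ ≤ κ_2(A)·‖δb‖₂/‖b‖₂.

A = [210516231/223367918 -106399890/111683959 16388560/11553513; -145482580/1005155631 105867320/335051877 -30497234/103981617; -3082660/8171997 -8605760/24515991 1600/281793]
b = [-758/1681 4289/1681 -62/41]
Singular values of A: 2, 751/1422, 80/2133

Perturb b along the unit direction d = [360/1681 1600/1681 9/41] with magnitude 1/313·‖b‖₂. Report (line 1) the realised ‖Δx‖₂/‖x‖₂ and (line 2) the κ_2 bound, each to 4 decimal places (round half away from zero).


from the listed singular values, σ₁ = 2, σ_n = 80/2133
κ_2(A) = 2 / (80/2133) = 53.3250
κ_2(A)·‖δb‖/‖b‖ = 0.1704
solve Ax = b  →  x = [-24.1263 30.8237 36.4138]
2-norm of b is 3.0000; of x, 53.4616
with δb = [0.0021 0.0091 0.0021], A·Δx = δb → ‖Δx‖ = 0.2556
dividing the unrounded norms, ‖Δx‖/‖x‖ = 0.0048
so the bound overstates the realised error by a factor of ≈ 35.6411 (computed from the unrounded values)

0.0048
0.1704


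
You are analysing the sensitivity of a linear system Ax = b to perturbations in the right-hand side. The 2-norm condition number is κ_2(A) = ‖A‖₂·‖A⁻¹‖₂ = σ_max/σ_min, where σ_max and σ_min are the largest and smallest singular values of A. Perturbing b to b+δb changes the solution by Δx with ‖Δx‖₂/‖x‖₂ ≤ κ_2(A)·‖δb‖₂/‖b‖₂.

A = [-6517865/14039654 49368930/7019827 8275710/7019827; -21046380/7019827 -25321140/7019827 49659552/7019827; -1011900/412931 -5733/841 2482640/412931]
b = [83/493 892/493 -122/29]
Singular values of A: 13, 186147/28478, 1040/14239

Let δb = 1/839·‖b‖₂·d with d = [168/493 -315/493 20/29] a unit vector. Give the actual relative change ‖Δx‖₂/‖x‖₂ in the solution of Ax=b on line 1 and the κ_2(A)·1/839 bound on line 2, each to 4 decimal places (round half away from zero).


σ_max = 13, σ_min = 1040/14239
κ = σ_max/σ_min = 13/(1040/14239) = 177.9875
worst-case relative error ≤ 177.9875 × 1/839 = 0.2121
solve Ax = b  →  x = [-50.5545 0.2169 -21.0593]
2-norm of b is 4.5826; of x, 54.7658
δb = ε·‖b‖·d = [0.0019 -0.0035 0.0038]; solving A·Δx = δb gives ‖Δx‖ = 0.0748
realised ‖Δx‖/‖x‖ = 0.0014
realised/bound (from unrounded values) ≈ 0.0064

0.0014
0.2121


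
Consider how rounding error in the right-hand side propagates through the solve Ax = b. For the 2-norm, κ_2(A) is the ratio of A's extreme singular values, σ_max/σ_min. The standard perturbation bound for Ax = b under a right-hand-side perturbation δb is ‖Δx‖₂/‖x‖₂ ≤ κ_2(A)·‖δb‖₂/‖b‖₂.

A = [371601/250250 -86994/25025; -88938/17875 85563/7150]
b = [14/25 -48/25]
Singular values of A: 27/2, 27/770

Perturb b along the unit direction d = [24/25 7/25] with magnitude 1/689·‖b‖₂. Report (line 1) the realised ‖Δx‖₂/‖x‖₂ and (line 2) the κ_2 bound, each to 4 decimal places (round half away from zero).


0.5588
0.5588

largest singular value 27/2, smallest 27/770
κ_2(A) = (27/2) / (27/770) = 385.0000
perturbation bound = 385.0000·1/689 = 0.5588
solve Ax = b  →  x = [0.0570 -0.1368]
‖b‖ = 2.0000, ‖x‖ = 0.1481
re-solving with b+δb shifts x by Δx of norm 0.0828
dividing the unrounded norms, ‖Δx‖/‖x‖ = 0.5588
tightness: 0.5588 against a bound of 0.5588; the bound is attained (ratio 1)


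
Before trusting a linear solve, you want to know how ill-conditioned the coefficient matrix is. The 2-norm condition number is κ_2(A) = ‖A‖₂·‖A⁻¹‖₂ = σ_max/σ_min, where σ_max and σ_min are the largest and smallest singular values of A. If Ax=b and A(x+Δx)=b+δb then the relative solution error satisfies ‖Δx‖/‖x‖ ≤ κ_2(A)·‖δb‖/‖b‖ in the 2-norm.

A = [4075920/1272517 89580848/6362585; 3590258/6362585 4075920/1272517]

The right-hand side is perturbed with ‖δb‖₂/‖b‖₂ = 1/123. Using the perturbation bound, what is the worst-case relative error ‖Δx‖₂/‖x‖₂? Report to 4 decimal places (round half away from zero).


0.7693

form AᵀA = [254740064644/24082384225 45182388384/963295369; 45182388384/963295369 5020854505984/24082384225] with trace 3138366788/14326225 and determinant 1919140864/358155625
λ_max, λ_min = (3138366788/14326225 ± √393797881960381584/8209628910025)/2 = 5476/25, 350464/14326225
σ_max=√(5476/25)=(74/5), σ_min=√(350464/14326225)=(592/3785) → κ = 94.6250
worst-case relative error ≤ 94.6250 × 1/123 = 0.7693


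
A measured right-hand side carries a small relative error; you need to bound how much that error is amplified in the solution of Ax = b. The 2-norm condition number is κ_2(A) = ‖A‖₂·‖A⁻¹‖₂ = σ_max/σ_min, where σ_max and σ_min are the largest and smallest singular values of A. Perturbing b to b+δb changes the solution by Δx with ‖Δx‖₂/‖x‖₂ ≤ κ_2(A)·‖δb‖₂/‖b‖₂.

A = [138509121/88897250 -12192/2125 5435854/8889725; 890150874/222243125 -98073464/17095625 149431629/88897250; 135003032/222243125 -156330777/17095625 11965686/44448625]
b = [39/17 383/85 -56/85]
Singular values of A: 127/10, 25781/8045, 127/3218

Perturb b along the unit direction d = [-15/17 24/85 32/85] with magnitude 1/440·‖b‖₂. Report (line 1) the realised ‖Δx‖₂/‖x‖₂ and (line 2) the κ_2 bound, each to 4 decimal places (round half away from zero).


from the listed singular values, σ₁ = 127/10, σ_n = 127/3218
κ = σ_max/σ_min = (127/10)/(127/3218) = 321.8000
perturbation bound = 321.8000·1/440 = 0.7314
solve Ax = b  →  x = [10.9128 0.1227 -22.9031]
‖b‖ = 5.0990, ‖x‖ = 25.3704
Δx = A⁻¹·δb where δb = 1/440·5.0990·d; ‖Δx‖ = 0.2936
relative error = 0.0116
realised/bound (from unrounded values) ≈ 0.0158

0.0116
0.7314


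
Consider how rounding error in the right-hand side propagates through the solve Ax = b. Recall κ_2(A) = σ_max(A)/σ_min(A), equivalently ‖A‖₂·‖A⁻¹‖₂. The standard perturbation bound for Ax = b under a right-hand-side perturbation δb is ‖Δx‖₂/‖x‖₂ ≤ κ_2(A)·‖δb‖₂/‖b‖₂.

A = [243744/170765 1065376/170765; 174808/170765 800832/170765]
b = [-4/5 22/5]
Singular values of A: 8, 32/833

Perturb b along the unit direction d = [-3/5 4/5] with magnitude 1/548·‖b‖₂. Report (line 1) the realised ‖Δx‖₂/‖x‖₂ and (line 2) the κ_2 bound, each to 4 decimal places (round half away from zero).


σ_max = 8, σ_min = 32/833
κ = σ_max/σ_min = 8/(32/833) = 208.2500
κ_2(A)·‖δb‖/‖b‖ = 0.3800
solve Ax = b  →  x = [-101.5305 23.1006]
‖b‖ = 4.4721, ‖x‖ = 104.1253
re-solving with b+δb shifts x by Δx of norm 0.2124
realised ‖Δx‖/‖x‖ = 0.0020
tightness: 0.0020 against a bound of 0.3800 (unrounded ratio ≈ 0.0054)

0.0020
0.3800


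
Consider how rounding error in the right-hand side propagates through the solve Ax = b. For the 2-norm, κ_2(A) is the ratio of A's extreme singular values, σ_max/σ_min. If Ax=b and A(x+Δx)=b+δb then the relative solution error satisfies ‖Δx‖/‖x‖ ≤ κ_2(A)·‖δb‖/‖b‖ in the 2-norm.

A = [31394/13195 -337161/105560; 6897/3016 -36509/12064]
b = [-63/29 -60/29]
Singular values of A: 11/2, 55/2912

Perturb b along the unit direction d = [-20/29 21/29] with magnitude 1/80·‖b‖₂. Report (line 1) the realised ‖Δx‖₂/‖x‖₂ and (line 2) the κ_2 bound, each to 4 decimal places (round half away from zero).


3.6400
3.6400

from the listed singular values, σ₁ = 11/2, σ_n = 55/2912
κ_2(A) = (11/2) / (55/2912) = 291.2000
worst-case relative error ≤ 291.2000 × 1/80 = 3.6400
solve Ax = b  →  x = [-0.3273 0.4364]
‖b‖ = 3.0000, ‖x‖ = 0.5455
with δb = [-0.0259 0.0272], A·Δx = δb → ‖Δx‖ = 1.9855
realised ‖Δx‖/‖x‖ = 3.6400
so the bound is sharp here: realised error equals the bound


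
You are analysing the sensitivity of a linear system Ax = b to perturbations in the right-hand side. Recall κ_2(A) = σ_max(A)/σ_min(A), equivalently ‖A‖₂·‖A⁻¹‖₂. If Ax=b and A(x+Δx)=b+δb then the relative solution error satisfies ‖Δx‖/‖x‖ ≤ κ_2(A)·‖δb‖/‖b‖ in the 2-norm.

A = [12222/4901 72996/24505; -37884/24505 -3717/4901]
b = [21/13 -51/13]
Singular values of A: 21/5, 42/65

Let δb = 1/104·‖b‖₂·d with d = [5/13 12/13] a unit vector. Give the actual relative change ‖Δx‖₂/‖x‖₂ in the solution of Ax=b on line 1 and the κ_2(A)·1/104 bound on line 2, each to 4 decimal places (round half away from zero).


σ_max = 21/5, σ_min = 42/65
κ_2(A) = (21/5) / (42/65) = 6.5000
bound on ‖Δx‖/‖x‖: κ·ε = 6.5000·1/104 = 0.0625
solve Ax = b  →  x = [3.8547 -2.6847]
2-norm of b is 4.2426; of x, 4.6975
re-solving with b+δb shifts x by Δx of norm 0.0631
dividing the unrounded norms, ‖Δx‖/‖x‖ = 0.0134
tightness: 0.0134 against a bound of 0.0625 (unrounded ratio ≈ 0.2150)

0.0134
0.0625


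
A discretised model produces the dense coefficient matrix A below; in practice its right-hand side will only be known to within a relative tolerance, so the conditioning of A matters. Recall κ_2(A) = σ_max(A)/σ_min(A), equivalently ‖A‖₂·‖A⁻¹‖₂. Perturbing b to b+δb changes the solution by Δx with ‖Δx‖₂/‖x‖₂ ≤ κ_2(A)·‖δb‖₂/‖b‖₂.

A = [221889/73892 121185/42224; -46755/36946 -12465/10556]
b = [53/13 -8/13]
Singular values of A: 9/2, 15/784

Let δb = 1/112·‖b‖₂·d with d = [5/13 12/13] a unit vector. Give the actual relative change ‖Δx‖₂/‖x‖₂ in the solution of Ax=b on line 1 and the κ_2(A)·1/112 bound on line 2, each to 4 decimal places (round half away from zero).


from the listed singular values, σ₁ = 9/2, σ_n = 15/784
κ_2(A) = (9/2) / (15/784) = 235.2000
κ_2(A)·‖δb‖/‖b‖ = 2.1000
solve Ax = b  →  x = [-35.4023 38.4613]
2-norm of b is 4.1231; of x, 52.2742
δb = ε·‖b‖·d = [0.0142 0.0340]; solving A·Δx = δb gives ‖Δx‖ = 1.9241
realised ‖Δx‖/‖x‖ = 0.0368
realised/bound (from unrounded values) ≈ 0.0175

0.0368
2.1000


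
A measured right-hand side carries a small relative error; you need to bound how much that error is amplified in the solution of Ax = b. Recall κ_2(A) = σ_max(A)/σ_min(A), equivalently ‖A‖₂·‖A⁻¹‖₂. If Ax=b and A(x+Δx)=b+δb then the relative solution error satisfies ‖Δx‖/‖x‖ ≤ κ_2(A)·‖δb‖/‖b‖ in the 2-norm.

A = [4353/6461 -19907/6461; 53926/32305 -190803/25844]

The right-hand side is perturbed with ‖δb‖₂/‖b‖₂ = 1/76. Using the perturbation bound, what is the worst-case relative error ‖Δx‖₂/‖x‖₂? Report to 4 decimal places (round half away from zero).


form AᵀA = [20010229/6175225 -35569071/2470090; -35569071/2470090 252937297/3952144] with trace 6643596089/98803600 and determinant 2825761/98803600
solving λ² − 6643596089/98803600·λ + 2825761/98803600 = 0 gives λ = 1681/25, 1681/3952144
σ_max=√(1681/25)=(41/5), σ_min=√(1681/3952144)=(41/1988) → κ = 397.6000
bound on ‖Δx‖/‖x‖: κ·ε = 397.6000·1/76 = 5.2316

5.2316


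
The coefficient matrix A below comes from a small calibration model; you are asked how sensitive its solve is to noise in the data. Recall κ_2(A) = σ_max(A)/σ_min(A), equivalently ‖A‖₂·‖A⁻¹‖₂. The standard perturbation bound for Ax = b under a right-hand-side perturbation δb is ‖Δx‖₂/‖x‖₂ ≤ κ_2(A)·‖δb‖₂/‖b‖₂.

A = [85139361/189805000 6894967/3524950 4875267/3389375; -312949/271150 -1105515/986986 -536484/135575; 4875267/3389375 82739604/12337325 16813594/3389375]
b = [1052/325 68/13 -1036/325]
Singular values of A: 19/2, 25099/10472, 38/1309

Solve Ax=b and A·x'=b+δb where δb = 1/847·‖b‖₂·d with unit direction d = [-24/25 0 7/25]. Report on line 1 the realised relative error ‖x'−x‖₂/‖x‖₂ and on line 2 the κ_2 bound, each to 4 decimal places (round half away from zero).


largest singular value 19/2, smallest 38/1309
κ = σ_max/σ_min = (19/2)/(38/1309) = 327.2500
bound on ‖Δx‖/‖x‖: κ·ε = 327.2500·1/847 = 0.3864
solve Ax = b  →  x = [131.8582 0.8461 -40.0200]
‖b‖₂ = 6.9282 and ‖x‖₂ = 137.8002
Δx = A⁻¹·δb where δb = 1/847·6.9282·d; ‖Δx‖ = 0.2818
realised ‖Δx‖/‖x‖ = 0.0020
realised/bound (from unrounded values) ≈ 0.0053

0.0020
0.3864


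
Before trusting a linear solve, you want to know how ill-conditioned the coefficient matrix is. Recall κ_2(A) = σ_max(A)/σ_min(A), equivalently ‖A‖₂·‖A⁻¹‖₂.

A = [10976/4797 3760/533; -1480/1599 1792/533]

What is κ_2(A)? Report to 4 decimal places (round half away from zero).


form AᵀA = [829504/136161 197120/15129; 197120/15129 102656/1681] with trace 5440/81 and determinant 16384/81
λ_max, λ_min = (5440/81 ± √24285184/6561)/2 = 64, 256/81
σ_max=√64=8, σ_min=√(256/81)=(16/9) → κ = 4.5000

4.5000


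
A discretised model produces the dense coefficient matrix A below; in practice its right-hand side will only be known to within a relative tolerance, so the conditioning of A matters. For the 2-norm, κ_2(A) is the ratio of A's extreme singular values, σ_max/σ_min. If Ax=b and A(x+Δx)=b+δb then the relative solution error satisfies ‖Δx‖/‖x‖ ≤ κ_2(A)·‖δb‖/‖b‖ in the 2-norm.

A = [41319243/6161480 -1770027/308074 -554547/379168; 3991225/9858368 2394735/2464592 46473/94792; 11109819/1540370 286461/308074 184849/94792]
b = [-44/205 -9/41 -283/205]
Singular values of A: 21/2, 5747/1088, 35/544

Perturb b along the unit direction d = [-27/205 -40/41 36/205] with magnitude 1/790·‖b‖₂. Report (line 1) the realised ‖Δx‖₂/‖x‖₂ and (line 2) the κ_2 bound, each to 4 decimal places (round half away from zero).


from the listed singular values, σ₁ = 21/2, σ_n = 35/544
κ_2(A) = (21/2) / (35/544) = 163.2000
bound on ‖Δx‖/‖x‖: κ·ε = 163.2000·1/790 = 0.2066
solve Ax = b  →  x = [-0.1522 -0.1176 -0.0891]
‖b‖₂ = 1.4142 and ‖x‖₂ = 0.2119
Δx = A⁻¹·δb where δb = 1/790·1.4142·d; ‖Δx‖ = 0.0278
realised ‖Δx‖/‖x‖ = 0.1313
realised/bound (from unrounded values) ≈ 0.6356

0.1313
0.2066


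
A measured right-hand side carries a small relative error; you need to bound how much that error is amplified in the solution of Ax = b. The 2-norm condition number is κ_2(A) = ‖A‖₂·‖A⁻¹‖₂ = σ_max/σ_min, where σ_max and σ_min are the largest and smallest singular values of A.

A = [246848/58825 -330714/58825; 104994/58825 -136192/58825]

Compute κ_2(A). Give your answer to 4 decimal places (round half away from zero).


M = AᵀA = [85157012/4095125 -113533056/4095125; -113533056/4095125 151384628/4095125]. tr(M)=47308328/819025, det(M)=2085136/20475625
solving λ² − 47308328/819025·λ + 2085136/20475625 = 0 gives λ = 1444/25, 1444/819025
κ_2(A) = √(λ_max/λ_min) = √((1444/25) / (1444/819025)) = 181.0000

181.0000


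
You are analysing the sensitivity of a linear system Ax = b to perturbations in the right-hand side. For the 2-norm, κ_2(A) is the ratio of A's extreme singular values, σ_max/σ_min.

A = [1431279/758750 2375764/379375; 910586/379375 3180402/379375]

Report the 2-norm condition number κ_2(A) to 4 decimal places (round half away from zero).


151.7500

AᵀA = [214609081177/23028062500 183848803866/5757015625; 183848803866/5757015625 630368458612/5757015625]; tr = 875546533/7368980, det = 141158161/230280625
λ_max, λ_min = (875546533/7368980 ± √19161214672879215729/1357546656010000)/2 = 11881/100, 47524/9211225
so κ_2 = √((11881/100) / (47524/9211225)) = 151.7500


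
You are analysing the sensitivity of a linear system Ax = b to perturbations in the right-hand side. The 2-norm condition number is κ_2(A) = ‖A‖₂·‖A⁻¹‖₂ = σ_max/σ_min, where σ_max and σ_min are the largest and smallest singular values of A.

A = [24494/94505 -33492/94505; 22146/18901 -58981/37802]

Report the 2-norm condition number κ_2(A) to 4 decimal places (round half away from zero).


form AᵀA = [7650856/5313025 -10200933/5313025; -10200933/5313025 54405601/21252100] with trace 3400361/850084 and determinant 25/212521
eigenvalues of AᵀA: λ = (tr ± √(tr²−4·det))/2 = 4, 25/850084
σ_max=√4=2, σ_min=√(25/850084)=(5/922) → κ = 368.8000

368.8000


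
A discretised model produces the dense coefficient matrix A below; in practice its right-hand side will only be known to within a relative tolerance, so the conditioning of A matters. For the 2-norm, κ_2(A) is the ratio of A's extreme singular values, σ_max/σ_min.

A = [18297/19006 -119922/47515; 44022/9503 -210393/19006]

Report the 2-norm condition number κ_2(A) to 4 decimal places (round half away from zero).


M = AᵀA = [8086526145/361228036 -24251908032/451535045; -24251908032/451535045 1164155505561/9030700900]. tr(M)=4042362897/26718050, det(M)=228886641/213744400
eigenvalues of AᵀA: λ = (tr ± √(tr²−4·det))/2 = 15129/100, 15129/2137444
so κ_2 = √((15129/100) / (15129/2137444)) = 146.2000

146.2000


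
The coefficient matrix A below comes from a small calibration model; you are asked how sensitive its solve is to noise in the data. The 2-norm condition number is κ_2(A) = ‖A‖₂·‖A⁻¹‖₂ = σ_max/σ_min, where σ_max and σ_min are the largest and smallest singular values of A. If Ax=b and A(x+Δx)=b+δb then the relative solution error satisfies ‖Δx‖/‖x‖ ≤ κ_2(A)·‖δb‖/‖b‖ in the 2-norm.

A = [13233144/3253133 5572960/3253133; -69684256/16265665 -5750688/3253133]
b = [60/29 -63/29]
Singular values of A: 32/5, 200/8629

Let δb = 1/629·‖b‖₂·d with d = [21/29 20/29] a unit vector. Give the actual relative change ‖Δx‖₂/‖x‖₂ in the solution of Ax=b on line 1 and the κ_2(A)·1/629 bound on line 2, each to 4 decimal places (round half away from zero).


0.4390
0.4390

σ_max = 32/5, σ_min = 200/8629
condition number: (32/5) ÷ (200/8629) = 276.1280
worst-case relative error ≤ 276.1280 × 1/629 = 0.4390
solve Ax = b  →  x = [0.4327 0.1803]
‖b‖ = 3.0000, ‖x‖ = 0.4688
re-solving with b+δb shifts x by Δx of norm 0.2058
dividing the unrounded norms, ‖Δx‖/‖x‖ = 0.4390
tightness: 0.4390 against a bound of 0.4390; the bound is attained (ratio 1)


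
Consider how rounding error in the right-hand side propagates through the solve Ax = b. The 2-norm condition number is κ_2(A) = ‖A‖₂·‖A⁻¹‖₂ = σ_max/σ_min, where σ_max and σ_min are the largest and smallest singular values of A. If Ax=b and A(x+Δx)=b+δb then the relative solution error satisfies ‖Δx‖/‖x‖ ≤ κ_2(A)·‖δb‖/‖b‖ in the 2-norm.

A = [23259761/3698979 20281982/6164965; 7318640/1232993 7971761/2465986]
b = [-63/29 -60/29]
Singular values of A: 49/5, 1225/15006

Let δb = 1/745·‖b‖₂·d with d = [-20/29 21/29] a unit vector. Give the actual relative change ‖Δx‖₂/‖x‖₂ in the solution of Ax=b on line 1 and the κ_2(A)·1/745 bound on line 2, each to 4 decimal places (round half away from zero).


0.1611
0.1611

largest singular value 49/5, smallest 1225/15006
condition number: (49/5) ÷ (1225/15006) = 120.0480
perturbation bound = 120.0480·1/745 = 0.1611
solve Ax = b  →  x = [-0.2701 -0.1441]
‖b‖₂ = 3.0000 and ‖x‖₂ = 0.3061
with δb = [-0.0028 0.0029], A·Δx = δb → ‖Δx‖ = 0.0493
realised ‖Δx‖/‖x‖ = 0.1611
so the bound is sharp here: realised error equals the bound


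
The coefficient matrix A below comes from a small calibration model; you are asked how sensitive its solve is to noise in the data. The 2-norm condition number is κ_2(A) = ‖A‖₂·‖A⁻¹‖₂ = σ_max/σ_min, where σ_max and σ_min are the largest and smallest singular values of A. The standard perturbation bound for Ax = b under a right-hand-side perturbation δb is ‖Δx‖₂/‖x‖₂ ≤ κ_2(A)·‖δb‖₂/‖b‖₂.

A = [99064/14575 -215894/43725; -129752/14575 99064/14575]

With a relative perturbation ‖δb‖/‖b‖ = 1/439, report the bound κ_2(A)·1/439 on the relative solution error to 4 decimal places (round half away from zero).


0.1992

M = AᵀA = [1065970304/8497225 -2397943184/25491675; -2397943184/25491675 5397332164/76475025]. tr(M)=599642596/3059001, det(M)=15366400/3059001
solving λ² − 599642596/3059001·λ + 15366400/3059001 = 0 gives λ = 196, 78400/3059001
σ_max=√196=14, σ_min=√(78400/3059001)=(280/1749) → κ = 87.4500
bound on ‖Δx‖/‖x‖: κ·ε = 87.4500·1/439 = 0.1992


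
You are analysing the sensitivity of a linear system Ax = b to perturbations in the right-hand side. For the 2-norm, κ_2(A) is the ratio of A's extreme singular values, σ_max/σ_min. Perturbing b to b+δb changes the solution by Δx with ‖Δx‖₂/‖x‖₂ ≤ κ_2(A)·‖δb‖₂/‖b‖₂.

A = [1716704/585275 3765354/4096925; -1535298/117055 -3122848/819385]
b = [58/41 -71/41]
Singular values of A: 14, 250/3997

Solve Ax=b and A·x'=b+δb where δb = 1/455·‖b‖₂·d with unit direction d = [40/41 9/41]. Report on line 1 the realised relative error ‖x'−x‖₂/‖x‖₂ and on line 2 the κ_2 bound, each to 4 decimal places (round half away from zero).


0.0049
0.4919

σ_max = 14, σ_min = 250/3997
condition number: 14 ÷ (250/3997) = 223.8320
perturbation bound = 223.8320·1/455 = 0.4919
solve Ax = b  →  x = [-4.3395 15.3885]
‖b‖₂ = 2.2361 and ‖x‖₂ = 15.9886
Δx = A⁻¹·δb where δb = 1/455·2.2361·d; ‖Δx‖ = 0.0786
relative error = 0.0049
tightness: 0.0049 against a bound of 0.4919 (unrounded ratio ≈ 0.0100)


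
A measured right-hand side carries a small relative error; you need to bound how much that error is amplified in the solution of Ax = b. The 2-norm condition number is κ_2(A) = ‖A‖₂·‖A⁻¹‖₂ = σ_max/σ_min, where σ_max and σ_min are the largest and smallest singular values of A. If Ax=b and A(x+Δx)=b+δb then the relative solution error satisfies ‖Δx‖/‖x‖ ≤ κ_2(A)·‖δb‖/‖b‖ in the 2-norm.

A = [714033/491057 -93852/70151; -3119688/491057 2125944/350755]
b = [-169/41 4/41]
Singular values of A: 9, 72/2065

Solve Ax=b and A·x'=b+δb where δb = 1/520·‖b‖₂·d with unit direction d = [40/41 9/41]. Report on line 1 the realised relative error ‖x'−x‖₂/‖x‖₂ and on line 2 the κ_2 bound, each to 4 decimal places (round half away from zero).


σ_max = 9, σ_min = 72/2065
condition number: 9 ÷ (72/2065) = 258.1250
bound on ‖Δx‖/‖x‖: κ·ε = 258.1250·1/520 = 0.4964
solve Ax = b  →  x = [-79.1992 -82.9981]
‖b‖ = 4.1231, ‖x‖ = 114.7223
with δb = [0.0077 0.0017], A·Δx = δb → ‖Δx‖ = 0.2274
dividing the unrounded norms, ‖Δx‖/‖x‖ = 0.0020
realised/bound (from unrounded values) ≈ 0.0040

0.0020
0.4964


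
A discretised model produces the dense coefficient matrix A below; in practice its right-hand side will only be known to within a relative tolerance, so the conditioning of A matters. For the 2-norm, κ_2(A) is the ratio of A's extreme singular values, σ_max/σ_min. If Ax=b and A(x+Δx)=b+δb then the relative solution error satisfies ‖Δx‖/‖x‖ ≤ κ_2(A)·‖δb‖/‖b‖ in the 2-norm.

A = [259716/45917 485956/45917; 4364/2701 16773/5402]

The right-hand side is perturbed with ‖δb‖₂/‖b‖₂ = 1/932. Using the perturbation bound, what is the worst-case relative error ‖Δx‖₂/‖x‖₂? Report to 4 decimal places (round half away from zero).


form AᵀA = [72956260000/2108370889 136787568750/2108370889; 136787568750/2108370889 1025918325625/8433483556] with trace 4559665625/29181604 and determinant 1562500/7295401
λ_max, λ_min = (4559665625/29181604 ± √20789821071706640625/851566012012816)/2 = 625/4, 10000/7295401
κ_2(A) = √(λ_max/λ_min) = √((625/4) / (10000/7295401)) = 337.6250
perturbation bound = 337.6250·1/932 = 0.3623

0.3623


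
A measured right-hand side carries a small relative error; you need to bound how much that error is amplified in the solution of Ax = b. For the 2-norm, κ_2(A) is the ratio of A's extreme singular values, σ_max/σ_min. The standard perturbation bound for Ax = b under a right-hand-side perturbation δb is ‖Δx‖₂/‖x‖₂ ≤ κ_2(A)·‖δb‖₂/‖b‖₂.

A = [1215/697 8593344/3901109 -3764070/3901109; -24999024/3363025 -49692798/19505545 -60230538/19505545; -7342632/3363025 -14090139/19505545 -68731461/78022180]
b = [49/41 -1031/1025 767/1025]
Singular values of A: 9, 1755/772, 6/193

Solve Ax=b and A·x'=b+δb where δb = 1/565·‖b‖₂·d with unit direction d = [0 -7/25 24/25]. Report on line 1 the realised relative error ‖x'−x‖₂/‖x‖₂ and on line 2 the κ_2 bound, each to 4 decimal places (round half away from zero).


0.0031
0.5124

largest singular value 9, smallest 6/193
condition number: 9 ÷ (6/193) = 289.5000
bound on ‖Δx‖/‖x‖: κ·ε = 289.5000·1/565 = 0.5124
solve Ax = b  →  x = [-15.0392 20.8940 19.2916]
2-norm of b is 1.7321; of x, 32.1699
Δx = A⁻¹·δb where δb = 1/565·1.7321·d; ‖Δx‖ = 0.0986
realised ‖Δx‖/‖x‖ = 0.0031
realised/bound (from unrounded values) ≈ 0.0060


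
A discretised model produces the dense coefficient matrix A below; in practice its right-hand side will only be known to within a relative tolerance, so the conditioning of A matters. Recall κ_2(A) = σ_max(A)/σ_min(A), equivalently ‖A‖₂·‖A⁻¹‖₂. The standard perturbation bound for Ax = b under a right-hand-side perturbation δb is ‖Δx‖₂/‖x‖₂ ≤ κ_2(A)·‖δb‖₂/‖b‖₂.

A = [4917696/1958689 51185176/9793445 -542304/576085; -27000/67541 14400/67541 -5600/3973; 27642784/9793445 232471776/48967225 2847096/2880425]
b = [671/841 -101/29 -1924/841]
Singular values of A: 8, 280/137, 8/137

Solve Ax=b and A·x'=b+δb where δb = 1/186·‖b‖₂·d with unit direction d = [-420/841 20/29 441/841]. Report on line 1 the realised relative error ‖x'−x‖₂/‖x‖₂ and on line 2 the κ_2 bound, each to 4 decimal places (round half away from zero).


0.0057
0.7366

largest singular value 8, smallest 8/137
condition number: 8 ÷ (8/137) = 137.0000
κ_2(A)·‖δb‖/‖b‖ = 0.7366
solve Ax = b  →  x = [58.0856 -31.1206 -18.7103]
‖b‖ = 4.2426, ‖x‖ = 68.5019
re-solving with b+δb shifts x by Δx of norm 0.3906
relative error = 0.0057
tightness: 0.0057 against a bound of 0.7366 (unrounded ratio ≈ 0.0077)


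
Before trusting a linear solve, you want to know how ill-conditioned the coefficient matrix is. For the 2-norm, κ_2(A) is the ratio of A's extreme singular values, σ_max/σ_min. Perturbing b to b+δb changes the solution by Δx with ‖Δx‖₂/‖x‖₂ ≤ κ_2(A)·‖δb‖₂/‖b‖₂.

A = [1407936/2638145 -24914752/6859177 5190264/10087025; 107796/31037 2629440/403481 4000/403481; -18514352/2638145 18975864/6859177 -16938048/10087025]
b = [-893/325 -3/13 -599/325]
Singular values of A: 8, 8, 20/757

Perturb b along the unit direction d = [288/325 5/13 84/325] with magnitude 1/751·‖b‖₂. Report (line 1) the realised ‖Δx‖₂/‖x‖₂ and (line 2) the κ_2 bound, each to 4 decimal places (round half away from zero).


0.0015
0.4032

from the listed singular values, σ₁ = 8, σ_n = 20/757
κ_2(A) = 8 / (20/757) = 302.8000
perturbation bound = 302.8000·1/751 = 0.4032
solve Ax = b  →  x = [22.1596 -11.6768 -110.7530]
2-norm of b is 3.3166; of x, 113.5501
with δb = [0.0039 0.0017 0.0011], A·Δx = δb → ‖Δx‖ = 0.1672
dividing the unrounded norms, ‖Δx‖/‖x‖ = 0.0015
tightness: 0.0015 against a bound of 0.4032 (unrounded ratio ≈ 0.0037)
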